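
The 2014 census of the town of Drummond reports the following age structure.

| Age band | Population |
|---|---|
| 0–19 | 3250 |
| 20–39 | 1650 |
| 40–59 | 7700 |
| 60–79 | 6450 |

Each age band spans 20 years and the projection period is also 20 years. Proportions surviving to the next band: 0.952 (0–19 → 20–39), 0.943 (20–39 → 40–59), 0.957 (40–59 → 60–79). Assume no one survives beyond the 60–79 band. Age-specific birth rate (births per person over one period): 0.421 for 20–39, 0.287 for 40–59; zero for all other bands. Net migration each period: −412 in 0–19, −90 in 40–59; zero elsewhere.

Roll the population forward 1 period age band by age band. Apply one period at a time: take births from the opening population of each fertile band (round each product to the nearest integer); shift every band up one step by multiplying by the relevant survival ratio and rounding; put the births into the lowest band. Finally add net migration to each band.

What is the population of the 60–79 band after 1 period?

7369

(Bands numbered youngest = 1 to oldest = 4.)
Period 1.
Births: 1650 * 0.421 = 695  |  7700 * 0.287 = 2210 → 2905
Band 2: 3250 * 0.952 = 3094
Band 3: 1650 * 0.943 = 1556
Band 4: 7700 * 0.957 = 7369
Net migration: Band 1 − 412 → 2493; Band 3 − 90 → 1466
Giving 2493 / 3094 / 1466 / 7369.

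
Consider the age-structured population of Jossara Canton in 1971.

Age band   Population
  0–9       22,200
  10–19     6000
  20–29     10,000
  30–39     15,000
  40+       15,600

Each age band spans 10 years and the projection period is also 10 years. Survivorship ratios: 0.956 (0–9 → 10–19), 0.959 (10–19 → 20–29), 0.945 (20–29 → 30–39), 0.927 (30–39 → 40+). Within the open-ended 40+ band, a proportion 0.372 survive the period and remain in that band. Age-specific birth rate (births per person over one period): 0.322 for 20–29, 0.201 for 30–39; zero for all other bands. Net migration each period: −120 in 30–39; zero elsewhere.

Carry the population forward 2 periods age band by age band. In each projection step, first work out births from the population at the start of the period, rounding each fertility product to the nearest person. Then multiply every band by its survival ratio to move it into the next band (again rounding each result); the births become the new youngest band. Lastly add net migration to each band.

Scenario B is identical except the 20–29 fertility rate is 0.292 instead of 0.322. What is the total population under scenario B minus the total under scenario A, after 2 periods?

(Groups numbered youngest = 1 to oldest = 5.)
After projecting period 1:
Births: 10000 × 0.322 = 3220 ; 15000 × 0.201 = 3015 → total 6235
Group 2: 22200 × 0.956 = 21223
Group 3: 6000 × 0.959 = 5754
Group 4: 10000 × 0.945 = 9450
Group 5: 15000 × 0.927 + 15600 × 0.372 = 13905 + 5803 = 19708
Net migration: Group 4 − 120 → 9330
Population now: 0–9=6235, 10–19=21223, 20–29=5754, 30–39=9330, 40+=19708
After projecting period 2:
Births: 5754 × 0.322 = 1853 ; 9330 × 0.201 = 1875 → total 3728
Group 2: 6235 × 0.956 = 5961
Group 3: 21223 × 0.959 = 20353
Group 4: 5754 × 0.945 = 5438
Group 5: 9330 × 0.927 + 19708 × 0.372 = 8649 + 7331 = 15980
Net migration: Group 4 − 120 → 5318
Population now: 0–9=3728, 10–19=5961, 20–29=20353, 30–39=5318, 40+=15980
Scenario A total after 2 periods: 51340
Scenario B projection —
After projecting period 1:
Births: 10000 × 0.292 = 2920 ; 15000 × 0.201 = 3015 → total 5935
Group 2: 22200 × 0.956 = 21223
Group 3: 6000 × 0.959 = 5754
Group 4: 10000 × 0.945 = 9450
Group 5: 15000 × 0.927 + 15600 × 0.372 = 13905 + 5803 = 19708
Net migration: Group 4 − 120 → 9330
Population now: 0–9=5935, 10–19=21223, 20–29=5754, 30–39=9330, 40+=19708
After projecting period 2:
Births: 5754 × 0.292 = 1680 ; 9330 × 0.201 = 1875 → total 3555
Group 2: 5935 × 0.956 = 5674
Group 3: 21223 × 0.959 = 20353
Group 4: 5754 × 0.945 = 5438
Group 5: 9330 × 0.927 + 19708 × 0.372 = 8649 + 7331 = 15980
Net migration: Group 4 − 120 → 5318
Population now: 0–9=3555, 10–19=5674, 20–29=20353, 30–39=5318, 40+=15980
Scenario B total after 2 periods: 50880
Difference B − A = 50880 − 51340 = -460

-460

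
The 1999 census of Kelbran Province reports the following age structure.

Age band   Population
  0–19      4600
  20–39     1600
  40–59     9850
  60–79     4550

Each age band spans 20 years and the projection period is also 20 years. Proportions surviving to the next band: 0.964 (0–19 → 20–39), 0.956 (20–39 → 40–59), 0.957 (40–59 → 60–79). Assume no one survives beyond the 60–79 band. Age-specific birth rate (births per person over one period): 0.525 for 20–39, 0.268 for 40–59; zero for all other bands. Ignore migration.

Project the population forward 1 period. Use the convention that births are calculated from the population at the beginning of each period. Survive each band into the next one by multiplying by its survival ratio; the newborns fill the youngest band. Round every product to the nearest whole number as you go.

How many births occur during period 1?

— Period 1 —
Births: 1600 * 0.525 = 840, 9850 * 0.268 = 2640 → total 3480
20–39: 4600 * 0.964 = 4434
40–59: 1600 * 0.956 = 1530
60–79: 9850 * 0.957 = 9426
Giving 3480 / 4434 / 1530 / 9426.

3480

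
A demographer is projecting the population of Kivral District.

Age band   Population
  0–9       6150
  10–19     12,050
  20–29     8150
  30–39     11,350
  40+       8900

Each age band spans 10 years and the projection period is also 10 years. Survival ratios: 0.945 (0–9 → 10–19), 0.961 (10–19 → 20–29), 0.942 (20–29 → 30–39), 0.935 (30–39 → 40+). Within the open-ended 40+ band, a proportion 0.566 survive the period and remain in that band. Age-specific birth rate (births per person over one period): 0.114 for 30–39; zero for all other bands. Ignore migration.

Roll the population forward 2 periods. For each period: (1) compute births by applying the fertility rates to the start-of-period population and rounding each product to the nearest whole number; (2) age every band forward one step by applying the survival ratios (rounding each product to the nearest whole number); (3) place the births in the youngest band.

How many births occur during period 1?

1294

Call the bands 1 to 5, youngest first.
Period 1.
Births: 11350 × 0.114 = 1294
Band 2: 6150 × 0.945 = 5812
Band 3: 12050 × 0.961 = 11580
Band 4: 8150 × 0.942 = 7677
Band 5: 11350 × 0.935 + 8900 × 0.566 = 10612 + 5037 = 15649
Giving 1294 / 5812 / 11580 / 7677 / 15649.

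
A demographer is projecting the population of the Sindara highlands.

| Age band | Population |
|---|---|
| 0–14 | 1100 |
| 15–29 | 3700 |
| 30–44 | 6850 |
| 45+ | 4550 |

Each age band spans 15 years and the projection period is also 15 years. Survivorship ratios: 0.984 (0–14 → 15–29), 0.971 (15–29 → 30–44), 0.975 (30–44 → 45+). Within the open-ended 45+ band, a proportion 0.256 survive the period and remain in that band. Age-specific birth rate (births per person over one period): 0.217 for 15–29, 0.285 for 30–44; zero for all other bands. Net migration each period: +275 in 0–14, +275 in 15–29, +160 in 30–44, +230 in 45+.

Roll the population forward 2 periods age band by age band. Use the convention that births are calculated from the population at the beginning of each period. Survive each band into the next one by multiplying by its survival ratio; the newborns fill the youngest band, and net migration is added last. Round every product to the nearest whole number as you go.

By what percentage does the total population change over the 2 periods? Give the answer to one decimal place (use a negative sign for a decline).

-23.9

Let band 1 be 0–14 through band 4 = 45+.
— Period 1 —
Births: 3700 * 0.217 = 803, 6850 * 0.285 = 1952 — total 2755
Band 2: 1100 * 0.984 = 1082
Band 3: 3700 * 0.971 = 3593
Band 4: 6850 * 0.975 + 4550 * 0.256 = 6679 + 1165 = 7844
Net migration: Band 1 + 275 → 3030; Band 2 + 275 → 1357; Band 3 + 160 → 3753; Band 4 + 230 → 8074
→ [3030, 1357, 3753, 8074]
— Period 2 —
Births: 1357 * 0.217 = 294, 3753 * 0.285 = 1070 — total 1364
Band 2: 3030 * 0.984 = 2982
Band 3: 1357 * 0.971 = 1318
Band 4: 3753 * 0.975 + 8074 * 0.256 = 3659 + 2067 = 5726
Net migration: Band 1 + 275 → 1639; Band 2 + 275 → 3257; Band 3 + 160 → 1478; Band 4 + 230 → 5956
→ [1639, 3257, 1478, 5956]
Total: 16200 → 12330; change = -3870; percentage change = -23.9%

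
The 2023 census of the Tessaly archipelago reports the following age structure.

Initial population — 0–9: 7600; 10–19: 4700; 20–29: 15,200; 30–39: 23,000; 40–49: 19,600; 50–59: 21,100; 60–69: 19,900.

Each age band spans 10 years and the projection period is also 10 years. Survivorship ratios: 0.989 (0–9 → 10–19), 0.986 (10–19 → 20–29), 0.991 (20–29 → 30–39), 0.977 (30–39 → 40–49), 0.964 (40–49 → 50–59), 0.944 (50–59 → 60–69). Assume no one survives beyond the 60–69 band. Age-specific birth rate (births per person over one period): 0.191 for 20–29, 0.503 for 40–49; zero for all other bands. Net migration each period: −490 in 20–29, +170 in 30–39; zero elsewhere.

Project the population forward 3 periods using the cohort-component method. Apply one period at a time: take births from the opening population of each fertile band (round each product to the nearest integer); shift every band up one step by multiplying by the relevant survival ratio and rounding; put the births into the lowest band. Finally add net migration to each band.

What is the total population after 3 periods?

78729

— Period 1 —
Births: 15200 × 0.191 = 2903, 19600 × 0.503 = 9859 ⇒ total 12762
10–19: 7600 × 0.989 = 7516
20–29: 4700 × 0.986 = 4634
30–39: 15200 × 0.991 = 15063
40–49: 23000 × 0.977 = 22471
50–59: 19600 × 0.964 = 18894
60–69: 21100 × 0.944 = 19918
Net migration: 20–29 − 490 → 4144; 30–39 + 170 → 15233
Giving 12762 / 7516 / 4144 / 15233 / 22471 / 18894 / 19918.
— Period 2 —
Births: 4144 × 0.191 = 792, 22471 × 0.503 = 11303 ⇒ total 12095
10–19: 12762 × 0.989 = 12622
20–29: 7516 × 0.986 = 7411
30–39: 4144 × 0.991 = 4107
40–49: 15233 × 0.977 = 14883
50–59: 22471 × 0.964 = 21662
60–69: 18894 × 0.944 = 17836
Net migration: 20–29 − 490 → 6921; 30–39 + 170 → 4277
Giving 12095 / 12622 / 6921 / 4277 / 14883 / 21662 / 17836.
— Period 3 —
Births: 6921 × 0.191 = 1322, 14883 × 0.503 = 7486 ⇒ total 8808
10–19: 12095 × 0.989 = 11962
20–29: 12622 × 0.986 = 12445
30–39: 6921 × 0.991 = 6859
40–49: 4277 × 0.977 = 4179
50–59: 14883 × 0.964 = 14347
60–69: 21662 × 0.944 = 20449
Net migration: 20–29 − 490 → 11955; 30–39 + 170 → 7029
Giving 8808 / 11962 / 11955 / 7029 / 4179 / 14347 / 20449.
Total after period 3: 8808 + 11962 + 11955 + 7029 + 4179 + 14347 + 20449 = 78729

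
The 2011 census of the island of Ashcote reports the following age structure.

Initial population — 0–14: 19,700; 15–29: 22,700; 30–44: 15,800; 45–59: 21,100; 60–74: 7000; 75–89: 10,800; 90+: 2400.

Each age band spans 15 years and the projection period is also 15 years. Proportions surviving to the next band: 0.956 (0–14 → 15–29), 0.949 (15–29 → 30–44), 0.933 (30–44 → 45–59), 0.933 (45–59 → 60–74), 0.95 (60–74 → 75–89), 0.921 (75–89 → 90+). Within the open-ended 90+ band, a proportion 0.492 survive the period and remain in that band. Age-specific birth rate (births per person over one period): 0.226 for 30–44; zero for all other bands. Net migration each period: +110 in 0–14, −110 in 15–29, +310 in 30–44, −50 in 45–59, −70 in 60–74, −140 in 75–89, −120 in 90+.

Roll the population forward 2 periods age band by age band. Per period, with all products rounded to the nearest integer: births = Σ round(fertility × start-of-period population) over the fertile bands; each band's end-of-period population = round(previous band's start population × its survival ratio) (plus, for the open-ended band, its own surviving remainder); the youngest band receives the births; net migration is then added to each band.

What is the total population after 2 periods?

90298

Let band 1 be 0–14 through band 7 = 90+.
[period 1]
Births: 15800 * 0.226 = 3571
Band 2: 19700 * 0.956 = 18833
Band 3: 22700 * 0.949 = 21542
Band 4: 15800 * 0.933 = 14741
Band 5: 21100 * 0.933 = 19686
Band 6: 7000 * 0.95 = 6650
Band 7: 10800 * 0.921 + 2400 * 0.492 = 9947 + 1181 = 11128
Net migration: Band 1 + 110 → 3681; Band 2 − 110 → 18723; Band 3 + 310 → 21852; Band 4 − 50 → 14691; Band 5 − 70 → 19616; Band 6 − 140 → 6510; Band 7 − 120 → 11008
Population now: 0–14=3681, 15–29=18723, 30–44=21852, 45–59=14691, 60–74=19616, 75–89=6510, 90+=11008
[period 2]
Births: 21852 * 0.226 = 4939
Band 2: 3681 * 0.956 = 3519
Band 3: 18723 * 0.949 = 17768
Band 4: 21852 * 0.933 = 20388
Band 5: 14691 * 0.933 = 13707
Band 6: 19616 * 0.95 = 18635
Band 7: 6510 * 0.921 + 11008 * 0.492 = 5996 + 5416 = 11412
Net migration: Band 1 + 110 → 5049; Band 2 − 110 → 3409; Band 3 + 310 → 18078; Band 4 − 50 → 20338; Band 5 − 70 → 13637; Band 6 − 140 → 18495; Band 7 − 120 → 11292
Population now: 0–14=5049, 15–29=3409, 30–44=18078, 45–59=20338, 60–74=13637, 75–89=18495, 90+=11292
Total after period 2: 5049 + 3409 + 18078 + 20338 + 13637 + 18495 + 11292 = 90298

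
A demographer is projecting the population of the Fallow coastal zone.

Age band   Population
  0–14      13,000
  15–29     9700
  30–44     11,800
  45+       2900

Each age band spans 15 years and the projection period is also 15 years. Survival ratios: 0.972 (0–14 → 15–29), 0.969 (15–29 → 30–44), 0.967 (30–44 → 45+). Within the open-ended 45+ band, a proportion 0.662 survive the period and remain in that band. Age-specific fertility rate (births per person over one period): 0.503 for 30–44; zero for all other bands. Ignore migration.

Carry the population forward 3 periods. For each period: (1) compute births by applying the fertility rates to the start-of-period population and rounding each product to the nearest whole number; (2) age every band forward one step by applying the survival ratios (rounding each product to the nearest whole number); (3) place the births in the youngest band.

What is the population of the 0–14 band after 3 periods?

6159

(Groups numbered youngest = 1 to oldest = 4.)
Period 1:
Births: 11800 × 0.503 = 5935
Group 2: 13000 × 0.972 = 12636
Group 3: 9700 × 0.969 = 9399
Group 4: 11800 × 0.967 + 2900 × 0.662 = 11411 + 1920 = 13331
→ [5935, 12636, 9399, 13331]
Period 2:
Births: 9399 × 0.503 = 4728
Group 2: 5935 × 0.972 = 5769
Group 3: 12636 × 0.969 = 12244
Group 4: 9399 × 0.967 + 13331 × 0.662 = 9089 + 8825 = 17914
→ [4728, 5769, 12244, 17914]
Period 3:
Births: 12244 × 0.503 = 6159
Group 2: 4728 × 0.972 = 4596
Group 3: 5769 × 0.969 = 5590
Group 4: 12244 × 0.967 + 17914 × 0.662 = 11840 + 11859 = 23699
→ [6159, 4596, 5590, 23699]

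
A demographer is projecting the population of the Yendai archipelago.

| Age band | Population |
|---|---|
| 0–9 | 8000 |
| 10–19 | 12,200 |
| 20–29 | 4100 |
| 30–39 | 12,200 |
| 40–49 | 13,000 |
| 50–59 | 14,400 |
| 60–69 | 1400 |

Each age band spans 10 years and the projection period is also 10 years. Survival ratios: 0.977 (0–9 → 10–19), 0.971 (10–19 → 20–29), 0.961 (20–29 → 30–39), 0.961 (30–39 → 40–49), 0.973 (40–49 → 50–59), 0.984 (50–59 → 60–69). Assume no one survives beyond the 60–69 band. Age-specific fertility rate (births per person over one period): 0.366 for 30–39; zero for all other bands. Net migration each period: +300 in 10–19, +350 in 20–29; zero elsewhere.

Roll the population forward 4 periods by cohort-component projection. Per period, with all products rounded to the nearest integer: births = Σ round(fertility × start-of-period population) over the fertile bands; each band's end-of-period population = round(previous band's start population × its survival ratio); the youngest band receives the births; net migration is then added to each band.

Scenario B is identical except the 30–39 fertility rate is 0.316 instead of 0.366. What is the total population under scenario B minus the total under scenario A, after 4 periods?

-1711

Let group 1 be 0–9 through group 7 = 60–69.
Period 1.
Births: 12200 × 0.366 = 4465
Group 2: 8000 × 0.977 = 7816
Group 3: 12200 × 0.971 = 11846
Group 4: 4100 × 0.961 = 3940
Group 5: 12200 × 0.961 = 11724
Group 6: 13000 × 0.973 = 12649
Group 7: 14400 × 0.984 = 14170
Net migration: Group 2 + 300 → 8116; Group 3 + 350 → 12196
Giving 4465 / 8116 / 12196 / 3940 / 11724 / 12649 / 14170.
Period 2.
Births: 3940 × 0.366 = 1442
Group 2: 4465 × 0.977 = 4362
Group 3: 8116 × 0.971 = 7881
Group 4: 12196 × 0.961 = 11720
Group 5: 3940 × 0.961 = 3786
Group 6: 11724 × 0.973 = 11407
Group 7: 12649 × 0.984 = 12447
Net migration: Group 2 + 300 → 4662; Group 3 + 350 → 8231
Giving 1442 / 4662 / 8231 / 11720 / 3786 / 11407 / 12447.
Period 3.
Births: 11720 × 0.366 = 4290
Group 2: 1442 × 0.977 = 1409
Group 3: 4662 × 0.971 = 4527
Group 4: 8231 × 0.961 = 7910
Group 5: 11720 × 0.961 = 11263
Group 6: 3786 × 0.973 = 3684
Group 7: 11407 × 0.984 = 11224
Net migration: Group 2 + 300 → 1709; Group 3 + 350 → 4877
Giving 4290 / 1709 / 4877 / 7910 / 11263 / 3684 / 11224.
Period 4.
Births: 7910 × 0.366 = 2895
Group 2: 4290 × 0.977 = 4191
Group 3: 1709 × 0.971 = 1659
Group 4: 4877 × 0.961 = 4687
Group 5: 7910 × 0.961 = 7602
Group 6: 11263 × 0.973 = 10959
Group 7: 3684 × 0.984 = 3625
Net migration: Group 2 + 300 → 4491; Group 3 + 350 → 2009
Giving 2895 / 4491 / 2009 / 4687 / 7602 / 10959 / 3625.
Scenario A total after 4 periods: 36268
Scenario B projection —
Period 1.
Births: 12200 × 0.316 = 3855
Group 2: 8000 × 0.977 = 7816
Group 3: 12200 × 0.971 = 11846
Group 4: 4100 × 0.961 = 3940
Group 5: 12200 × 0.961 = 11724
Group 6: 13000 × 0.973 = 12649
Group 7: 14400 × 0.984 = 14170
Net migration: Group 2 + 300 → 8116; Group 3 + 350 → 12196
Giving 3855 / 8116 / 12196 / 3940 / 11724 / 12649 / 14170.
Period 2.
Births: 3940 × 0.316 = 1245
Group 2: 3855 × 0.977 = 3766
Group 3: 8116 × 0.971 = 7881
Group 4: 12196 × 0.961 = 11720
Group 5: 3940 × 0.961 = 3786
Group 6: 11724 × 0.973 = 11407
Group 7: 12649 × 0.984 = 12447
Net migration: Group 2 + 300 → 4066; Group 3 + 350 → 8231
Giving 1245 / 4066 / 8231 / 11720 / 3786 / 11407 / 12447.
Period 3.
Births: 11720 × 0.316 = 3704
Group 2: 1245 × 0.977 = 1216
Group 3: 4066 × 0.971 = 3948
Group 4: 8231 × 0.961 = 7910
Group 5: 11720 × 0.961 = 11263
Group 6: 3786 × 0.973 = 3684
Group 7: 11407 × 0.984 = 11224
Net migration: Group 2 + 300 → 1516; Group 3 + 350 → 4298
Giving 3704 / 1516 / 4298 / 7910 / 11263 / 3684 / 11224.
Period 4.
Births: 7910 × 0.316 = 2500
Group 2: 3704 × 0.977 = 3619
Group 3: 1516 × 0.971 = 1472
Group 4: 4298 × 0.961 = 4130
Group 5: 7910 × 0.961 = 7602
Group 6: 11263 × 0.973 = 10959
Group 7: 3684 × 0.984 = 3625
Net migration: Group 2 + 300 → 3919; Group 3 + 350 → 1822
Giving 2500 / 3919 / 1822 / 4130 / 7602 / 10959 / 3625.
Scenario B total after 4 periods: 34557
Difference B − A = 34557 − 36268 = -1711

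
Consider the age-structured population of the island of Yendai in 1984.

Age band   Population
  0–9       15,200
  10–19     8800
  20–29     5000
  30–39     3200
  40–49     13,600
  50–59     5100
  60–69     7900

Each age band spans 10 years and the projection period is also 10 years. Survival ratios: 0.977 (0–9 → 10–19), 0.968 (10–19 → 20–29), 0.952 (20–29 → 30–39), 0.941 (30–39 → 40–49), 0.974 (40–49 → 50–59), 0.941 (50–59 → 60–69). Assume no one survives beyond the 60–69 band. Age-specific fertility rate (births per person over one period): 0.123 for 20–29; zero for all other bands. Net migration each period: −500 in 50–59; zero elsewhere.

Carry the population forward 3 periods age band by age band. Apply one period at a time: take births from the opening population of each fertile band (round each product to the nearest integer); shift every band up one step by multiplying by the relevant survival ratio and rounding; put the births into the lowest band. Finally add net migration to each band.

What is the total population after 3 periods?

30842

(Groups numbered youngest = 1 to oldest = 7.)
Period 1:
Births: 5000 × 0.123 = 615
Group 2: 15200 × 0.977 = 14850
Group 3: 8800 × 0.968 = 8518
Group 4: 5000 × 0.952 = 4760
Group 5: 3200 × 0.941 = 3011
Group 6: 13600 × 0.974 = 13246
Group 7: 5100 × 0.941 = 4799
Net migration: Group 6 − 500 → 12746
→ [615, 14850, 8518, 4760, 3011, 12746, 4799]
Period 2:
Births: 8518 × 0.123 = 1048
Group 2: 615 × 0.977 = 601
Group 3: 14850 × 0.968 = 14375
Group 4: 8518 × 0.952 = 8109
Group 5: 4760 × 0.941 = 4479
Group 6: 3011 × 0.974 = 2933
Group 7: 12746 × 0.941 = 11994
Net migration: Group 6 − 500 → 2433
→ [1048, 601, 14375, 8109, 4479, 2433, 11994]
Period 3:
Births: 14375 × 0.123 = 1768
Group 2: 1048 × 0.977 = 1024
Group 3: 601 × 0.968 = 582
Group 4: 14375 × 0.952 = 13685
Group 5: 8109 × 0.941 = 7631
Group 6: 4479 × 0.974 = 4363
Group 7: 2433 × 0.941 = 2289
Net migration: Group 6 − 500 → 3863
→ [1768, 1024, 582, 13685, 7631, 3863, 2289]
Total after period 3: 1768 + 1024 + 582 + 13685 + 7631 + 3863 + 2289 = 30842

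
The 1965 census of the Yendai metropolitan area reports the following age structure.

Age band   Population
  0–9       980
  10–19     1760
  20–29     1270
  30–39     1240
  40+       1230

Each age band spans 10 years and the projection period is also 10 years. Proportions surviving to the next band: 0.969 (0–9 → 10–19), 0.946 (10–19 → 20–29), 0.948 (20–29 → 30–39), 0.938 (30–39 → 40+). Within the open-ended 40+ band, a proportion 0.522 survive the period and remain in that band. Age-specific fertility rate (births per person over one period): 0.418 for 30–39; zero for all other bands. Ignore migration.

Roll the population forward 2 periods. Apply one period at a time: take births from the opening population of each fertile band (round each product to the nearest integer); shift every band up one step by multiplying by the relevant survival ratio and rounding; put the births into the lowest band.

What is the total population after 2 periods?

Numbering the groups 1..5 from youngest to oldest:
After projecting period 1:
Births: 1240 * 0.418 = 518
Group 2: 980 * 0.969 = 950
Group 3: 1760 * 0.946 = 1665
Group 4: 1270 * 0.948 = 1204
Group 5: 1240 * 0.938 + 1230 * 0.522 = 1163 + 642 = 1805
Population now: 0–9=518, 10–19=950, 20–29=1665, 30–39=1204, 40+=1805
After projecting period 2:
Births: 1204 * 0.418 = 503
Group 2: 518 * 0.969 = 502
Group 3: 950 * 0.946 = 899
Group 4: 1665 * 0.948 = 1578
Group 5: 1204 * 0.938 + 1805 * 0.522 = 1129 + 942 = 2071
Population now: 0–9=503, 10–19=502, 20–29=899, 30–39=1578, 40+=2071
Total after period 2: 503 + 502 + 899 + 1578 + 2071 = 5553

5553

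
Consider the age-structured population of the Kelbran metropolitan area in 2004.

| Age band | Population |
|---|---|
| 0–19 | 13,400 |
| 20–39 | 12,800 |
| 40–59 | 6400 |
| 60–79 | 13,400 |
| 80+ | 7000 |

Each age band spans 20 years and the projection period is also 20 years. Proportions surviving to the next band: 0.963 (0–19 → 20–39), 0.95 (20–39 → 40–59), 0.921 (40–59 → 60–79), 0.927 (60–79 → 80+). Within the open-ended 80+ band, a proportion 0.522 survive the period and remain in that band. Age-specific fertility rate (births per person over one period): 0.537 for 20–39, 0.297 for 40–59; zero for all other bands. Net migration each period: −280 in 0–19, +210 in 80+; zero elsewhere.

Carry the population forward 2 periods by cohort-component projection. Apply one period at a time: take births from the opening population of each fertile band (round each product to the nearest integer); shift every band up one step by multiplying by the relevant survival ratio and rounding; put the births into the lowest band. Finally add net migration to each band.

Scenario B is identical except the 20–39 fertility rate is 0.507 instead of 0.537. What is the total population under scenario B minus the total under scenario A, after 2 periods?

Call the bands 1 to 5, youngest first.
Period 1.
Births: 12800 * 0.537 = 6874 ; 6400 * 0.297 = 1901 ⇒ total 8775
Band 2: 13400 * 0.963 = 12904
Band 3: 12800 * 0.95 = 12160
Band 4: 6400 * 0.921 = 5894
Band 5: 13400 * 0.927 + 7000 * 0.522 = 12422 + 3654 = 16076
Net migration: Band 1 − 280 → 8495; Band 5 + 210 → 16286
Population now: 0–19=8495, 20–39=12904, 40–59=12160, 60–79=5894, 80+=16286
Period 2.
Births: 12904 * 0.537 = 6929 ; 12160 * 0.297 = 3612 ⇒ total 10541
Band 2: 8495 * 0.963 = 8181
Band 3: 12904 * 0.95 = 12259
Band 4: 12160 * 0.921 = 11199
Band 5: 5894 * 0.927 + 16286 * 0.522 = 5464 + 8501 = 13965
Net migration: Band 1 − 280 → 10261; Band 5 + 210 → 14175
Population now: 0–19=10261, 20–39=8181, 40–59=12259, 60–79=11199, 80+=14175
Scenario A total after 2 periods: 56075
Scenario B projection —
Period 1.
Births: 12800 * 0.507 = 6490 ; 6400 * 0.297 = 1901 ⇒ total 8391
Band 2: 13400 * 0.963 = 12904
Band 3: 12800 * 0.95 = 12160
Band 4: 6400 * 0.921 = 5894
Band 5: 13400 * 0.927 + 7000 * 0.522 = 12422 + 3654 = 16076
Net migration: Band 1 − 280 → 8111; Band 5 + 210 → 16286
Population now: 0–19=8111, 20–39=12904, 40–59=12160, 60–79=5894, 80+=16286
Period 2.
Births: 12904 * 0.507 = 6542 ; 12160 * 0.297 = 3612 ⇒ total 10154
Band 2: 8111 * 0.963 = 7811
Band 3: 12904 * 0.95 = 12259
Band 4: 12160 * 0.921 = 11199
Band 5: 5894 * 0.927 + 16286 * 0.522 = 5464 + 8501 = 13965
Net migration: Band 1 − 280 → 9874; Band 5 + 210 → 14175
Population now: 0–19=9874, 20–39=7811, 40–59=12259, 60–79=11199, 80+=14175
Scenario B total after 2 periods: 55318
Difference B − A = 55318 − 56075 = -757

-757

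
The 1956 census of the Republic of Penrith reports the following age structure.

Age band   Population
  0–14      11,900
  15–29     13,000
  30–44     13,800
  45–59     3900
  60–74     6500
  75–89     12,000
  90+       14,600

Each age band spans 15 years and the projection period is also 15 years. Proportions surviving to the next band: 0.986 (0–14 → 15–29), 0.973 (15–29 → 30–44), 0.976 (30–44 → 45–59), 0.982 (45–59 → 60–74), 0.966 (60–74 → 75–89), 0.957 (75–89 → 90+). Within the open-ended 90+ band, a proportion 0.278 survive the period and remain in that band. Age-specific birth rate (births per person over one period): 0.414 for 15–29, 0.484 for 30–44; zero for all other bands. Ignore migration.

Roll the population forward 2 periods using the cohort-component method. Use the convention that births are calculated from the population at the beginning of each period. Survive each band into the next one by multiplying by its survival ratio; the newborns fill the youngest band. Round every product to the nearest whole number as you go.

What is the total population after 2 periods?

73889

— Period 1 —
Births: 13000 × 0.414 = 5382 ; 13800 × 0.484 = 6679 → total 12061
15–29: 11900 × 0.986 = 11733
30–44: 13000 × 0.973 = 12649
45–59: 13800 × 0.976 = 13469
60–74: 3900 × 0.982 = 3830
75–89: 6500 × 0.966 = 6279
90+: 12000 × 0.957 + 14600 × 0.278 = 11484 + 4059 = 15543
→ [12061, 11733, 12649, 13469, 3830, 6279, 15543]
— Period 2 —
Births: 11733 × 0.414 = 4857 ; 12649 × 0.484 = 6122 → total 10979
15–29: 12061 × 0.986 = 11892
30–44: 11733 × 0.973 = 11416
45–59: 12649 × 0.976 = 12345
60–74: 13469 × 0.982 = 13227
75–89: 3830 × 0.966 = 3700
90+: 6279 × 0.957 + 15543 × 0.278 = 6009 + 4321 = 10330
→ [10979, 11892, 11416, 12345, 13227, 3700, 10330]
Total after period 2: 10979 + 11892 + 11416 + 12345 + 13227 + 3700 + 10330 = 73889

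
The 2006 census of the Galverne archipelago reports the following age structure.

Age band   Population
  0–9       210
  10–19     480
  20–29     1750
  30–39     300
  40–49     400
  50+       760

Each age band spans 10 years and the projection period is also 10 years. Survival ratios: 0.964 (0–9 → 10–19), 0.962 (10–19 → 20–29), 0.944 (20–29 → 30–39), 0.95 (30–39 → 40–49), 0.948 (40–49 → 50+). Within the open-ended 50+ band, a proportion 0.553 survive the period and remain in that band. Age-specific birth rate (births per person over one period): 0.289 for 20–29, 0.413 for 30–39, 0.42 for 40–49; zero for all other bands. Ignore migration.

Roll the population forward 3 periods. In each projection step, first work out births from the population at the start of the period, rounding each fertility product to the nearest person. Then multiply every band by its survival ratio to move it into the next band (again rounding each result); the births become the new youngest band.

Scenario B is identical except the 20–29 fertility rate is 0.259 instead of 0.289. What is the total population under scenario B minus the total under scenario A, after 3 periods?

-68

Period 1:
Births: 1750 * 0.289 = 506 ; 300 * 0.413 = 124 ; 400 * 0.42 = 168 → 798
10–19: 210 * 0.964 = 202
20–29: 480 * 0.962 = 462
30–39: 1750 * 0.944 = 1652
40–49: 300 * 0.95 = 285
50+: 400 * 0.948 + 760 * 0.553 = 379 + 420 = 799
End of period: [798, 202, 462, 1652, 285, 799]
Period 2:
Births: 462 * 0.289 = 134 ; 1652 * 0.413 = 682 ; 285 * 0.42 = 120 → 936
10–19: 798 * 0.964 = 769
20–29: 202 * 0.962 = 194
30–39: 462 * 0.944 = 436
40–49: 1652 * 0.95 = 1569
50+: 285 * 0.948 + 799 * 0.553 = 270 + 442 = 712
End of period: [936, 769, 194, 436, 1569, 712]
Period 3:
Births: 194 * 0.289 = 56 ; 436 * 0.413 = 180 ; 1569 * 0.42 = 659 → 895
10–19: 936 * 0.964 = 902
20–29: 769 * 0.962 = 740
30–39: 194 * 0.944 = 183
40–49: 436 * 0.95 = 414
50+: 1569 * 0.948 + 712 * 0.553 = 1487 + 394 = 1881
End of period: [895, 902, 740, 183, 414, 1881]
Scenario A total after 3 periods: 5015
Scenario B projection —
Period 1:
Births: 1750 * 0.259 = 453 ; 300 * 0.413 = 124 ; 400 * 0.42 = 168 → 745
10–19: 210 * 0.964 = 202
20–29: 480 * 0.962 = 462
30–39: 1750 * 0.944 = 1652
40–49: 300 * 0.95 = 285
50+: 400 * 0.948 + 760 * 0.553 = 379 + 420 = 799
End of period: [745, 202, 462, 1652, 285, 799]
Period 2:
Births: 462 * 0.259 = 120 ; 1652 * 0.413 = 682 ; 285 * 0.42 = 120 → 922
10–19: 745 * 0.964 = 718
20–29: 202 * 0.962 = 194
30–39: 462 * 0.944 = 436
40–49: 1652 * 0.95 = 1569
50+: 285 * 0.948 + 799 * 0.553 = 270 + 442 = 712
End of period: [922, 718, 194, 436, 1569, 712]
Period 3:
Births: 194 * 0.259 = 50 ; 436 * 0.413 = 180 ; 1569 * 0.42 = 659 → 889
10–19: 922 * 0.964 = 889
20–29: 718 * 0.962 = 691
30–39: 194 * 0.944 = 183
40–49: 436 * 0.95 = 414
50+: 1569 * 0.948 + 712 * 0.553 = 1487 + 394 = 1881
End of period: [889, 889, 691, 183, 414, 1881]
Scenario B total after 3 periods: 4947
Difference B − A = 4947 − 5015 = -68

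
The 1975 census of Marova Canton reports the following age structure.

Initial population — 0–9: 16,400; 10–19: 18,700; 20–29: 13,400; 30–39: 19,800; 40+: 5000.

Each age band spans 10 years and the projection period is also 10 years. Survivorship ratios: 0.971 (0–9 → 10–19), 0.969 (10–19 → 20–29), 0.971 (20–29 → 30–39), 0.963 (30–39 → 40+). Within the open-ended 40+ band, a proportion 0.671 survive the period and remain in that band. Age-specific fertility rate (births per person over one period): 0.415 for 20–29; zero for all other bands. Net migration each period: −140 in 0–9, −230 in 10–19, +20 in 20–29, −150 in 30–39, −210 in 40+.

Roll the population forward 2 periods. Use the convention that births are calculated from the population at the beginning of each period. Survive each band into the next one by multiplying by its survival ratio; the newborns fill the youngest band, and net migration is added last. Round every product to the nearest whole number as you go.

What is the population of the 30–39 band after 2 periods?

17464

Let band 1 be 0–9 through band 5 = 40+.
[period 1]
Births: 13400 × 0.415 = 5561
Band 2: 16400 × 0.971 = 15924
Band 3: 18700 × 0.969 = 18120
Band 4: 13400 × 0.971 = 13011
Band 5: 19800 × 0.963 + 5000 × 0.671 = 19067 + 3355 = 22422
Net migration: Band 1 − 140 → 5421; Band 2 − 230 → 15694; Band 3 + 20 → 18140; Band 4 − 150 → 12861; Band 5 − 210 → 22212
Population now: 0–9=5421, 10–19=15694, 20–29=18140, 30–39=12861, 40+=22212
[period 2]
Births: 18140 × 0.415 = 7528
Band 2: 5421 × 0.971 = 5264
Band 3: 15694 × 0.969 = 15207
Band 4: 18140 × 0.971 = 17614
Band 5: 12861 × 0.963 + 22212 × 0.671 = 12385 + 14904 = 27289
Net migration: Band 1 − 140 → 7388; Band 2 − 230 → 5034; Band 3 + 20 → 15227; Band 4 − 150 → 17464; Band 5 − 210 → 27079
Population now: 0–9=7388, 10–19=5034, 20–29=15227, 30–39=17464, 40+=27079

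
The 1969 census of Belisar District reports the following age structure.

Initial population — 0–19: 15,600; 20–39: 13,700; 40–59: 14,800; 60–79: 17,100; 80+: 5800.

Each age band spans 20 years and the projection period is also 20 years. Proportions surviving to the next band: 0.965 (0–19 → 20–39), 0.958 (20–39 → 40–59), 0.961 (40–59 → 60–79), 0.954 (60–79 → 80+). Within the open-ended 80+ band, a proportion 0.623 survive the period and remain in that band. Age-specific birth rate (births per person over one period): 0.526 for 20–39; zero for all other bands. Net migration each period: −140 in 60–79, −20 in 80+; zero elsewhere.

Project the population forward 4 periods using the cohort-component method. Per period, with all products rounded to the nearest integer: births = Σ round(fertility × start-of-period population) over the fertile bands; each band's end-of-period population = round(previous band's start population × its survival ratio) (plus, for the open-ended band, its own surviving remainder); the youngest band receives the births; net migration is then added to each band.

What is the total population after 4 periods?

[period 1]
Births: 13700 × 0.526 = 7206
20–39: 15600 × 0.965 = 15054
40–59: 13700 × 0.958 = 13125
60–79: 14800 × 0.961 = 14223
80+: 17100 × 0.954 + 5800 × 0.623 = 16313 + 3613 = 19926
Net migration: 60–79 − 140 → 14083; 80+ − 20 → 19906
Giving 7206 / 15054 / 13125 / 14083 / 19906.
[period 2]
Births: 15054 × 0.526 = 7918
20–39: 7206 × 0.965 = 6954
40–59: 15054 × 0.958 = 14422
60–79: 13125 × 0.961 = 12613
80+: 14083 × 0.954 + 19906 × 0.623 = 13435 + 12401 = 25836
Net migration: 60–79 − 140 → 12473; 80+ − 20 → 25816
Giving 7918 / 6954 / 14422 / 12473 / 25816.
[period 3]
Births: 6954 × 0.526 = 3658
20–39: 7918 × 0.965 = 7641
40–59: 6954 × 0.958 = 6662
60–79: 14422 × 0.961 = 13860
80+: 12473 × 0.954 + 25816 × 0.623 = 11899 + 16083 = 27982
Net migration: 60–79 − 140 → 13720; 80+ − 20 → 27962
Giving 3658 / 7641 / 6662 / 13720 / 27962.
[period 4]
Births: 7641 × 0.526 = 4019
20–39: 3658 × 0.965 = 3530
40–59: 7641 × 0.958 = 7320
60–79: 6662 × 0.961 = 6402
80+: 13720 × 0.954 + 27962 × 0.623 = 13089 + 17420 = 30509
Net migration: 60–79 − 140 → 6262; 80+ − 20 → 30489
Giving 4019 / 3530 / 7320 / 6262 / 30489.
Total after period 4: 4019 + 3530 + 7320 + 6262 + 30489 = 51620

51620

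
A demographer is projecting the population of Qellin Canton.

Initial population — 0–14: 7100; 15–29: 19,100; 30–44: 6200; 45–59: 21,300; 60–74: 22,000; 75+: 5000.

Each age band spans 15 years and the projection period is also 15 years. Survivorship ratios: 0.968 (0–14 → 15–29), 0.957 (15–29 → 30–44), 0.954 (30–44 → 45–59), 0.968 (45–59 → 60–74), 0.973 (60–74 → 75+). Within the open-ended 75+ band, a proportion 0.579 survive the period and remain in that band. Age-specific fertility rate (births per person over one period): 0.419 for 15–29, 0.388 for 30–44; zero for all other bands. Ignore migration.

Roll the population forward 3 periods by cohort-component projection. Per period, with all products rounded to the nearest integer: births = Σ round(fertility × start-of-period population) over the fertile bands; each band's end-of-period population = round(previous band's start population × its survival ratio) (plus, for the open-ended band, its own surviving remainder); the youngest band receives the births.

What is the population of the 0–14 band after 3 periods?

Call the bands 1 to 6, youngest first.
Period 1.
Births: 19100 * 0.419 = 8003, 6200 * 0.388 = 2406 — total 10409
Band 2: 7100 * 0.968 = 6873
Band 3: 19100 * 0.957 = 18279
Band 4: 6200 * 0.954 = 5915
Band 5: 21300 * 0.968 = 20618
Band 6: 22000 * 0.973 + 5000 * 0.579 = 21406 + 2895 = 24301
End of period: [10409, 6873, 18279, 5915, 20618, 24301]
Period 2.
Births: 6873 * 0.419 = 2880, 18279 * 0.388 = 7092 — total 9972
Band 2: 10409 * 0.968 = 10076
Band 3: 6873 * 0.957 = 6577
Band 4: 18279 * 0.954 = 17438
Band 5: 5915 * 0.968 = 5726
Band 6: 20618 * 0.973 + 24301 * 0.579 = 20061 + 14070 = 34131
End of period: [9972, 10076, 6577, 17438, 5726, 34131]
Period 3.
Births: 10076 * 0.419 = 4222, 6577 * 0.388 = 2552 — total 6774
Band 2: 9972 * 0.968 = 9653
Band 3: 10076 * 0.957 = 9643
Band 4: 6577 * 0.954 = 6274
Band 5: 17438 * 0.968 = 16880
Band 6: 5726 * 0.973 + 34131 * 0.579 = 5571 + 19762 = 25333
End of period: [6774, 9653, 9643, 6274, 16880, 25333]

6774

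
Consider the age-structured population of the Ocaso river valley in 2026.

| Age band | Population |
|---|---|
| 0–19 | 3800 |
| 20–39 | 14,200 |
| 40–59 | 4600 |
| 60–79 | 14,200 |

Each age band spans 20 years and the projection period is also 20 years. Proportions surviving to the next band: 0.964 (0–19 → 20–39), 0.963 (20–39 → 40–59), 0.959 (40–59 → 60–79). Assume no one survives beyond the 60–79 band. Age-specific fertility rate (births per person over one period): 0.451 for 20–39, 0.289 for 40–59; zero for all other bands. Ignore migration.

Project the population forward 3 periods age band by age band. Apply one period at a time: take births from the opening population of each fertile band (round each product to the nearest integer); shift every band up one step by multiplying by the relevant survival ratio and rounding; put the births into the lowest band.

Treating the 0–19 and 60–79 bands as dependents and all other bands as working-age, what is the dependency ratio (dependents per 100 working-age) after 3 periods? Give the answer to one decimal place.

[period 1]
Births: 14200 × 0.451 = 6404, 4600 × 0.289 = 1329 → total 7733
20–39: 3800 × 0.964 = 3663
40–59: 14200 × 0.963 = 13675
60–79: 4600 × 0.959 = 4411
Population now: 0–19=7733, 20–39=3663, 40–59=13675, 60–79=4411
[period 2]
Births: 3663 × 0.451 = 1652, 13675 × 0.289 = 3952 → total 5604
20–39: 7733 × 0.964 = 7455
40–59: 3663 × 0.963 = 3527
60–79: 13675 × 0.959 = 13114
Population now: 0–19=5604, 20–39=7455, 40–59=3527, 60–79=13114
[period 3]
Births: 7455 × 0.451 = 3362, 3527 × 0.289 = 1019 → total 4381
20–39: 5604 × 0.964 = 5402
40–59: 7455 × 0.963 = 7179
60–79: 3527 × 0.959 = 3382
Population now: 0–19=4381, 20–39=5402, 40–59=7179, 60–79=3382
Dependents (band 0–19 + band 60–79) = 4381 + 3382 = 7763; working-age = 12581; ratio = 7763/12581 × 100 = 61.7

61.7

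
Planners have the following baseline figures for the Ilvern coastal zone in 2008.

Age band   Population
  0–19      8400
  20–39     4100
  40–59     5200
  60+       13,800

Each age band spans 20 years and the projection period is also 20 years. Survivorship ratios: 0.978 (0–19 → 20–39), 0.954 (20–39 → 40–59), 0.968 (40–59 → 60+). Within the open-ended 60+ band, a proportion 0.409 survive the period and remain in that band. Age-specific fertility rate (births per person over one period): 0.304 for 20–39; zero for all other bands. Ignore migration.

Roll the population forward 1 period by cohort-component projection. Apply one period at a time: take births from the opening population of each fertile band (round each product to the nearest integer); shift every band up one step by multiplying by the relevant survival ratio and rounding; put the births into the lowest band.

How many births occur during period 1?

1246

Numbering the groups 1..4 from youngest to oldest:
Period 1:
Births: 4100 × 0.304 = 1246
Group 2: 8400 × 0.978 = 8215
Group 3: 4100 × 0.954 = 3911
Group 4: 5200 × 0.968 + 13800 × 0.409 = 5034 + 5644 = 10678
End of period: [1246, 8215, 3911, 10678]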